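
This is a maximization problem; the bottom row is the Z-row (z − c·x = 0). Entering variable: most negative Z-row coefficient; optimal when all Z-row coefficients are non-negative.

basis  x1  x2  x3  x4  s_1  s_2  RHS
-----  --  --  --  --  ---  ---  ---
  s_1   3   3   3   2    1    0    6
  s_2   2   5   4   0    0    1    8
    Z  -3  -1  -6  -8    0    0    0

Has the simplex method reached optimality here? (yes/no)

The Z-row has a negative entry -8 in column x4, so it is not optimal.

no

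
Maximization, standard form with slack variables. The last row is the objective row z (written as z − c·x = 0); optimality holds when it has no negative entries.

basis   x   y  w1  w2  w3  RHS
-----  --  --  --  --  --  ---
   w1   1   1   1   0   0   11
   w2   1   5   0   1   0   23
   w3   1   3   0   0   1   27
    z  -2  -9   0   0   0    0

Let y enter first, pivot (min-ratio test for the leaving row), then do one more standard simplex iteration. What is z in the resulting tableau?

Ratio test on column y — row 1: 11/1 = 11; row 2: 23/5 = 23/5; row 3: 27/3 = 9. Minimum is 23/5 at row 2 (w2 leaves); pivot element 5.
Pivot on row 2; the z-row RHS becomes 0 − (-9)·(23/5) = 207/5.
Next entering variable (most negative z-row entry -1/5): x.
Ratio test on column x — row 1: (32/5)/(4/5) = 8; row 2: (23/5)/(1/5) = 23; row 3: (66/5)/(2/5) = 33. Minimum is 8 at row 1 (w1 leaves); pivot element 4/5.
After the second pivot the z-row RHS is 207/5 − (-1/5)·8 = 43.

43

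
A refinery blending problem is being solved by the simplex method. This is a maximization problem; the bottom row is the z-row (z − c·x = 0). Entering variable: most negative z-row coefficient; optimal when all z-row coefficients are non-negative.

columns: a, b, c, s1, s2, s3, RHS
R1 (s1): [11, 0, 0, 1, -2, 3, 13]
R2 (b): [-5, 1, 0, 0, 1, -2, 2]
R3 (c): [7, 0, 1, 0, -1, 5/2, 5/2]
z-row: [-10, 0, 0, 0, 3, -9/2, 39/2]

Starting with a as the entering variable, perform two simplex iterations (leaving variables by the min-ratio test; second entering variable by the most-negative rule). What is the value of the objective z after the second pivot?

24

Ratio test on column a — row 1: 13/11 = 13/11; row 2: entry -5 ≤ 0; row 3: (5/2)/7 = 5/14. Minimum is 5/14 at row 3 (c leaves); pivot element 7.
Pivot on row 3; the z-row RHS becomes 39/2 − (-10)·(5/14) = 323/14.
Next entering variable (most negative z-row entry -13/14): s3.
Ratio test on column s3 — row 1: entry -13/14 ≤ 0; row 2: entry -3/14 ≤ 0; row 3: (5/14)/(5/14) = 1. Minimum is 1 at row 3 (a leaves); pivot element 5/14.
After the second pivot the z-row RHS is 323/14 − (-13/14)·1 = 24.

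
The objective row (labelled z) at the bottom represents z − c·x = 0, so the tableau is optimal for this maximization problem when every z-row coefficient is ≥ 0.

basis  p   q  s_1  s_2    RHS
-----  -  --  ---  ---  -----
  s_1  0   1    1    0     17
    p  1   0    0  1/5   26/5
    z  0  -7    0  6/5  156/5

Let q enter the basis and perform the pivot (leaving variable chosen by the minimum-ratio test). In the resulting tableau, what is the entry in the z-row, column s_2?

6/5

Ratio test on column q — row 1: 17/1 = 17; row 2: entry 0 ≤ 0. Minimum is 17 at row 1 (s_1 leaves); pivot element 1.
Divide row 1 by 1; eliminate column q from the other rows.
z-row update in column s_2: 6/5 − (-7)·0 = 6/5.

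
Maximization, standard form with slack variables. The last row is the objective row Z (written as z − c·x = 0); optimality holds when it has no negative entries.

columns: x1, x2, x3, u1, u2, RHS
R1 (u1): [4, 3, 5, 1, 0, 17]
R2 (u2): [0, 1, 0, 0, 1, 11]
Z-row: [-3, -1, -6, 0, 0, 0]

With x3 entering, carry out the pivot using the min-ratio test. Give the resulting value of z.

Ratio test on column x3 — row 1: 17/5 = 17/5; row 2: entry 0 ≤ 0. Minimum is 17/5 at row 1 (u1 leaves); pivot element 5.
Pivot on row 1; the Z-row RHS becomes 0 − (-6)·(17/5) = 102/5.

102/5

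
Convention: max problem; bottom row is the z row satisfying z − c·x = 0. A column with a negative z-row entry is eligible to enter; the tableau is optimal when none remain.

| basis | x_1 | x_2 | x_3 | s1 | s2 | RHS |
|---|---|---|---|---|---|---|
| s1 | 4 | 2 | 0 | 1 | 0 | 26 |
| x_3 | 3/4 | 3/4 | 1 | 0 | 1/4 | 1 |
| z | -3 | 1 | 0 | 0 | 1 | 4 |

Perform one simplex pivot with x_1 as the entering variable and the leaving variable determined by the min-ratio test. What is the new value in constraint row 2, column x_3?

Ratio test on column x_1 — row 1: 26/4 = 13/2; row 2: 1/(3/4) = 4/3. Minimum is 4/3 at row 2 (x_3 leaves); pivot element 3/4.
Divide row 2 by 3/4; eliminate column x_1 from the other rows.
In the new row 2, the x_3 entry is the old entry divided by the pivot: 1/(3/4) = 4/3.

4/3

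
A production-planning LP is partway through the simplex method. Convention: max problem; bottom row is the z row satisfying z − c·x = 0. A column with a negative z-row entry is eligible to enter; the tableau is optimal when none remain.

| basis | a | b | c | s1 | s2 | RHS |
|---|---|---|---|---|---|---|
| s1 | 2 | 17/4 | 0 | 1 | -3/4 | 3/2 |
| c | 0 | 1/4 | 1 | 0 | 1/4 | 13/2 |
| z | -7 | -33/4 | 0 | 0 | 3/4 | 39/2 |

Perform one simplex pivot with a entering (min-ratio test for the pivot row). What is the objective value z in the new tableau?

Ratio test on column a — row 1: (3/2)/2 = 3/4; row 2: entry 0 ≤ 0. Minimum is 3/4 at row 1 (s1 leaves); pivot element 2.
Pivot on row 1; the z-row RHS becomes 39/2 − (-7)·(3/4) = 99/4.

99/4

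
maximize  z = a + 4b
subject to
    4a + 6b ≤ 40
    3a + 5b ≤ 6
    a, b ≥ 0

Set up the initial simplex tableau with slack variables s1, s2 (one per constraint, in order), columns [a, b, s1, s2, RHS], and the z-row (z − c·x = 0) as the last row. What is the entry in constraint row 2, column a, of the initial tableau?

3

Constraint 2 has coefficient 3 on a.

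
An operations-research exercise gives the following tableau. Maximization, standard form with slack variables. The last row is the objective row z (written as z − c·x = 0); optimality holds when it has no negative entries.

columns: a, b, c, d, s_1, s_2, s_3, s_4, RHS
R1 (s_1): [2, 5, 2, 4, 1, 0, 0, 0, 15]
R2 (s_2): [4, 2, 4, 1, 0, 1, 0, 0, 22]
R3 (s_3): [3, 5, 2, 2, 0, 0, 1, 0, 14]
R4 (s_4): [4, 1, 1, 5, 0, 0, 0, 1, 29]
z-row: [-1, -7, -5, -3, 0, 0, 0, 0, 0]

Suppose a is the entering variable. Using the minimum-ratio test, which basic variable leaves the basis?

s_3

Column a entries and ratios — s_1: 15/2 = 15/2; s_2: 22/4 = 11/2; s_3: 14/3 = 14/3; s_4: 29/4 = 29/4.
Smallest ratio is 14/3 in the row of s_3, so s_3 leaves.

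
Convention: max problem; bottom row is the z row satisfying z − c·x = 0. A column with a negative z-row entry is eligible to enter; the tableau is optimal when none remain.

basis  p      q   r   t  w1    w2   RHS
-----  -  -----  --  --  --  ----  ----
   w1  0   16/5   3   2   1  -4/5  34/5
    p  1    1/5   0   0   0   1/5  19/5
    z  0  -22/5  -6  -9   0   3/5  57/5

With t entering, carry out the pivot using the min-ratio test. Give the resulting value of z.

Ratio test on column t — row 1: (34/5)/2 = 17/5; row 2: entry 0 ≤ 0. Minimum is 17/5 at row 1 (w1 leaves); pivot element 2.
Pivot on row 1; the z-row RHS becomes 57/5 − (-9)·(17/5) = 42.

42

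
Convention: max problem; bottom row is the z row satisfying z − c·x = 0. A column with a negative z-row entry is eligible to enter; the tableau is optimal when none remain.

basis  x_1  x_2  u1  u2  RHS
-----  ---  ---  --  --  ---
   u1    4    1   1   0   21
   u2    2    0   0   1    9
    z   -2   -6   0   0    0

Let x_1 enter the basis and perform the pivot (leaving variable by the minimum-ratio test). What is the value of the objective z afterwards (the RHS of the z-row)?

Ratio test on column x_1 — row 1: 21/4 = 21/4; row 2: 9/2 = 9/2. Minimum is 9/2 at row 2 (u2 leaves); pivot element 2.
Pivot on row 2; the z-row RHS becomes 0 − (-2)·(9/2) = 9.

9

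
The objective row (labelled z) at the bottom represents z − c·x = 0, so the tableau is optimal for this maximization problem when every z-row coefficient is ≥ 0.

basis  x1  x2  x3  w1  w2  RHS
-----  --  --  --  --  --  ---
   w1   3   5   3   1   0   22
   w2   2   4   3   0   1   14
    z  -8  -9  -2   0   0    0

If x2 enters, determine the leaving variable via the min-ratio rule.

w2

Column x2 entries and ratios — w1: 22/5 = 22/5; w2: 14/4 = 7/2.
Smallest ratio is 7/2 in the row of w2, so w2 leaves.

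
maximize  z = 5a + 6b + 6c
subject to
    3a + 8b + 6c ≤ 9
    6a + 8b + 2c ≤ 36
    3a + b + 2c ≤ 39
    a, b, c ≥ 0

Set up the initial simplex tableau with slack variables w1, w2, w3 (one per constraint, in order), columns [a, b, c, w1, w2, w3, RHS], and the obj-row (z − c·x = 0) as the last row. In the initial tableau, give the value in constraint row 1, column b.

8

Constraint 1 has coefficient 8 on b.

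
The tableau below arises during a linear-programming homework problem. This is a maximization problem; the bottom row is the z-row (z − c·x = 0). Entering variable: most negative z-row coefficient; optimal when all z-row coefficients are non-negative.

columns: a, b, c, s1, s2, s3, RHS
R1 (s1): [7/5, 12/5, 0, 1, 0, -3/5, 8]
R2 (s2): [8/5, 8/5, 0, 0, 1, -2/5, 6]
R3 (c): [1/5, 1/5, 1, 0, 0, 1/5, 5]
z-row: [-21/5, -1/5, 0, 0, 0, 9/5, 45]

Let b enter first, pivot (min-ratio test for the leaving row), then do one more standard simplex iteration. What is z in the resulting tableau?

Ratio test on column b — row 1: 8/(12/5) = 10/3; row 2: 6/(8/5) = 15/4; row 3: 5/(1/5) = 25. Minimum is 10/3 at row 1 (s1 leaves); pivot element 12/5.
Pivot on row 1; the z-row RHS becomes 45 − (-1/5)·(10/3) = 137/3.
Next entering variable (most negative z-row entry -49/12): a.
Ratio test on column a — row 1: (10/3)/(7/12) = 40/7; row 2: (2/3)/(2/3) = 1; row 3: (13/3)/(1/12) = 52. Minimum is 1 at row 2 (s2 leaves); pivot element 2/3.
After the second pivot the z-row RHS is 137/3 − (-49/12)·1 = 199/4.

199/4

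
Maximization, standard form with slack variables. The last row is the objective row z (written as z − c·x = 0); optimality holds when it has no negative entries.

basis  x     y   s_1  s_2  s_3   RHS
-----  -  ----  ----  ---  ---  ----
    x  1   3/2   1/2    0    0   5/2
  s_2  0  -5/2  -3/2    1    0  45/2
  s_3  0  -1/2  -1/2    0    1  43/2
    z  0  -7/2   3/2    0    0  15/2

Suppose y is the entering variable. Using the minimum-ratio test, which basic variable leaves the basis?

Column y entries and ratios — x: (5/2)/(3/2) = 5/3; s_2: -5/2 ≤ 0, skip; s_3: -1/2 ≤ 0, skip.
Smallest ratio is 5/3 in the row of x, so x leaves.

x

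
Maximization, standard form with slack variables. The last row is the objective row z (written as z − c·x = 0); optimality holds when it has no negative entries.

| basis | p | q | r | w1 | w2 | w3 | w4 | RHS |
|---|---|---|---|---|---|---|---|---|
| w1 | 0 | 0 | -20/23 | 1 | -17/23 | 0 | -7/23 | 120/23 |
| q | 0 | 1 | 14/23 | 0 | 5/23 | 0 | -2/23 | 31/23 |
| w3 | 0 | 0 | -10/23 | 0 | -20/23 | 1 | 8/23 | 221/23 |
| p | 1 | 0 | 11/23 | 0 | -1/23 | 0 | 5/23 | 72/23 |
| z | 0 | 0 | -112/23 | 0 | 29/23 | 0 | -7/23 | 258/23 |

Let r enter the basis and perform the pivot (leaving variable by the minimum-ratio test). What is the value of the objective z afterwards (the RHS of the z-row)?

22

Ratio test on column r — row 1: entry -20/23 ≤ 0; row 2: (31/23)/(14/23) = 31/14; row 3: entry -10/23 ≤ 0; row 4: (72/23)/(11/23) = 72/11. Minimum is 31/14 at row 2 (q leaves); pivot element 14/23.
Pivot on row 2; the z-row RHS becomes 258/23 − (-112/23)·(31/14) = 22.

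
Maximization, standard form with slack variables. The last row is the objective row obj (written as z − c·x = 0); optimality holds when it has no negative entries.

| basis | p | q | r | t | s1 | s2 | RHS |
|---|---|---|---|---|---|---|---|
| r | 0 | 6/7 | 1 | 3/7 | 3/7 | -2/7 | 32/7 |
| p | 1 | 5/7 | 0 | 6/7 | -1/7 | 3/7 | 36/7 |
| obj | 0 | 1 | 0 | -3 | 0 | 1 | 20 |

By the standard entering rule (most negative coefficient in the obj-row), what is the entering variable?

t

Negative obj-row entries: t: -3.
The most negative is -3 in column t, so t enters.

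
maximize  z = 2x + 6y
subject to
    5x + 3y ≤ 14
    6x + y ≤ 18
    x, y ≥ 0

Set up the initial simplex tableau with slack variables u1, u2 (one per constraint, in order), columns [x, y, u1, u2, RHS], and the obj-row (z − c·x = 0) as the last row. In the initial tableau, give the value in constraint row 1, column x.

Constraint 1 has coefficient 5 on x.

5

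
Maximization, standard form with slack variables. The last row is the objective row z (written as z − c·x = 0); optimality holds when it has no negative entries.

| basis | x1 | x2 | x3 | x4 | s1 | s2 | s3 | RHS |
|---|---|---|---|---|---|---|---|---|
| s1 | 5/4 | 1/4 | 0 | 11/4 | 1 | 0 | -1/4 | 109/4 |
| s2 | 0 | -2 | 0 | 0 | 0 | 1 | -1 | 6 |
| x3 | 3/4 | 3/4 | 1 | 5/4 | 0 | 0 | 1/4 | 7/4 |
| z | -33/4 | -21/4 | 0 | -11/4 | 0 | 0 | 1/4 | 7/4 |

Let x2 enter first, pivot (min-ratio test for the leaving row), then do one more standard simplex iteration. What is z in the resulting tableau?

Ratio test on column x2 — row 1: (109/4)/(1/4) = 109; row 2: entry -2 ≤ 0; row 3: (7/4)/(3/4) = 7/3. Minimum is 7/3 at row 3 (x3 leaves); pivot element 3/4.
Pivot on row 3; the z-row RHS becomes 7/4 − (-21/4)·(7/3) = 14.
Next entering variable (most negative z-row entry -3): x1.
Ratio test on column x1 — row 1: (80/3)/1 = 80/3; row 2: (32/3)/2 = 16/3; row 3: (7/3)/1 = 7/3. Minimum is 7/3 at row 3 (x2 leaves); pivot element 1.
After the second pivot the z-row RHS is 14 − (-3)·(7/3) = 21.

21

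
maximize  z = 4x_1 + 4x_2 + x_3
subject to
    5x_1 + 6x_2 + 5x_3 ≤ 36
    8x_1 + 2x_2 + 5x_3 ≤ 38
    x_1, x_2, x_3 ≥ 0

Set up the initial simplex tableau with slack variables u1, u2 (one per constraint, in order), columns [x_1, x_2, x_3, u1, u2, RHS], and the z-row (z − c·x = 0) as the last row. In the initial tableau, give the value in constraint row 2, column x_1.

8

Constraint 2 has coefficient 8 on x_1.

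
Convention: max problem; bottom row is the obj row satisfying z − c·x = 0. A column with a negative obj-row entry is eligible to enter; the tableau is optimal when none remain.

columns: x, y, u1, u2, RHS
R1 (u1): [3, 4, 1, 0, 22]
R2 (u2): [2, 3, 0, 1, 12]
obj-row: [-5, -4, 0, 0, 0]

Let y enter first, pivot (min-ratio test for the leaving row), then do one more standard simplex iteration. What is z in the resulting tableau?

30

Ratio test on column y — row 1: 22/4 = 11/2; row 2: 12/3 = 4. Minimum is 4 at row 2 (u2 leaves); pivot element 3.
Pivot on row 2; the obj-row RHS becomes 0 − (-4)·4 = 16.
Next entering variable (most negative obj-row entry -7/3): x.
Ratio test on column x — row 1: 6/(1/3) = 18; row 2: 4/(2/3) = 6. Minimum is 6 at row 2 (y leaves); pivot element 2/3.
After the second pivot the obj-row RHS is 16 − (-7/3)·6 = 30.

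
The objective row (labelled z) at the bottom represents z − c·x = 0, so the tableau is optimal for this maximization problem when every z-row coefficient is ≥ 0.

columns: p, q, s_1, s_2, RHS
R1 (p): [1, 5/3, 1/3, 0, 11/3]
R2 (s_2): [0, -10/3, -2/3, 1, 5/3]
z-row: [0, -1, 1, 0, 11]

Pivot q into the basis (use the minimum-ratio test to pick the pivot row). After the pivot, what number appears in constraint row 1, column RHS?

Ratio test on column q — row 1: (11/3)/(5/3) = 11/5; row 2: entry -10/3 ≤ 0. Minimum is 11/5 at row 1 (p leaves); pivot element 5/3.
Divide row 1 by 5/3; eliminate column q from the other rows.
In the new row 1, the RHS entry is the old entry divided by the pivot: (11/3)/(5/3) = 11/5.

11/5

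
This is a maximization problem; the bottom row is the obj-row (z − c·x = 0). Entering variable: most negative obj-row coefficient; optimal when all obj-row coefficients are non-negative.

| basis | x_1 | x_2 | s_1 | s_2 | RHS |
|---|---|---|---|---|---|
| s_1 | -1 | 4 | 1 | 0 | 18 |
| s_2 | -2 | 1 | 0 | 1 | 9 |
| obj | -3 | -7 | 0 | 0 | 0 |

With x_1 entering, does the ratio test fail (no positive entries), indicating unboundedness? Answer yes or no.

yes

Every constraint-row entry in column x_1 is ≤ 0, so increasing x_1 is unbounded.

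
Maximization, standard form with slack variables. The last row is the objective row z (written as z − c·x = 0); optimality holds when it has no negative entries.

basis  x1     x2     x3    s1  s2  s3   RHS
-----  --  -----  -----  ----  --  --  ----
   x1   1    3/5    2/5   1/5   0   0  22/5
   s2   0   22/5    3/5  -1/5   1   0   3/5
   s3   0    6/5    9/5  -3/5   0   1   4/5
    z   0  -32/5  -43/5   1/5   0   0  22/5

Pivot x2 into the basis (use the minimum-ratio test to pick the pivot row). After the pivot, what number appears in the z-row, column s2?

Ratio test on column x2 — row 1: (22/5)/(3/5) = 22/3; row 2: (3/5)/(22/5) = 3/22; row 3: (4/5)/(6/5) = 2/3. Minimum is 3/22 at row 2 (s2 leaves); pivot element 22/5.
Divide row 2 by 22/5; eliminate column x2 from the other rows.
z-row update in column s2: 0 − (-32/5)·(5/22) = 16/11.

16/11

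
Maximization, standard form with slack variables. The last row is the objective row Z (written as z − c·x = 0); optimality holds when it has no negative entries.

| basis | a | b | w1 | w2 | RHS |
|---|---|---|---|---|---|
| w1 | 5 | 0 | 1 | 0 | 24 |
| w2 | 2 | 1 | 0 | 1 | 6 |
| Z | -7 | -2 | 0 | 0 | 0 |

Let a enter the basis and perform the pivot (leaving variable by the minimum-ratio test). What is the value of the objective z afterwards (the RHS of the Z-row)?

21

Ratio test on column a — row 1: 24/5 = 24/5; row 2: 6/2 = 3. Minimum is 3 at row 2 (w2 leaves); pivot element 2.
Pivot on row 2; the Z-row RHS becomes 0 − (-7)·3 = 21.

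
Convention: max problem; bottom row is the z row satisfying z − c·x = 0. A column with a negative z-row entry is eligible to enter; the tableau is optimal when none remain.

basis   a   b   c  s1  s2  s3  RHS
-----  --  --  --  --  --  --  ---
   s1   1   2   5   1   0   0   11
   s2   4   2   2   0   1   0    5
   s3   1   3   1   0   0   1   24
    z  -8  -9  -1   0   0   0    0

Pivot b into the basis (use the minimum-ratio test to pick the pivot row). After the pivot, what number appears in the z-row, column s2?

Ratio test on column b — row 1: 11/2 = 11/2; row 2: 5/2 = 5/2; row 3: 24/3 = 8. Minimum is 5/2 at row 2 (s2 leaves); pivot element 2.
Divide row 2 by 2; eliminate column b from the other rows.
z-row update in column s2: 0 − (-9)·(1/2) = 9/2.

9/2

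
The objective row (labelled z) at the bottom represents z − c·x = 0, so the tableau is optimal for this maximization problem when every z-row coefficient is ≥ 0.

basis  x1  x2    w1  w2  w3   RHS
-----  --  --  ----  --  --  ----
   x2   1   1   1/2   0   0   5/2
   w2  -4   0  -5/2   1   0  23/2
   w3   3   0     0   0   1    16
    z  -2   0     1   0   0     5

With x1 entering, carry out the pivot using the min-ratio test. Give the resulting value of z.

10

Ratio test on column x1 — row 1: (5/2)/1 = 5/2; row 2: entry -4 ≤ 0; row 3: 16/3 = 16/3. Minimum is 5/2 at row 1 (x2 leaves); pivot element 1.
Pivot on row 1; the z-row RHS becomes 5 − (-2)·(5/2) = 10.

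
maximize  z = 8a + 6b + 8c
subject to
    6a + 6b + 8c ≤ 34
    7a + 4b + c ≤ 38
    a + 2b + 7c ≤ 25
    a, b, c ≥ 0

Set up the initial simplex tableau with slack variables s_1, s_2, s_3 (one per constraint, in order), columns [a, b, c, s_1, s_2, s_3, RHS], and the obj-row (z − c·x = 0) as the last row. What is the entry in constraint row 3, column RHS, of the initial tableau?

25

The RHS of constraint 3 is b_3 = 25.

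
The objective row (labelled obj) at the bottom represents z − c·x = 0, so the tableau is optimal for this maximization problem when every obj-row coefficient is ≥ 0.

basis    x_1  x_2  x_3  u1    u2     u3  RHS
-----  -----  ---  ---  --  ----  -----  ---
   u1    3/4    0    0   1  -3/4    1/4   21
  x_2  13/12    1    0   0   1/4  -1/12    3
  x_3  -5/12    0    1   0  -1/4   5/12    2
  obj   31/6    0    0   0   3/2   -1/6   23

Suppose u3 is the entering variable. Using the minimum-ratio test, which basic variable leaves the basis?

x_3

Column u3 entries and ratios — u1: 21/(1/4) = 84; x_2: -1/12 ≤ 0, skip; x_3: 2/(5/12) = 24/5.
Smallest ratio is 24/5 in the row of x_3, so x_3 leaves.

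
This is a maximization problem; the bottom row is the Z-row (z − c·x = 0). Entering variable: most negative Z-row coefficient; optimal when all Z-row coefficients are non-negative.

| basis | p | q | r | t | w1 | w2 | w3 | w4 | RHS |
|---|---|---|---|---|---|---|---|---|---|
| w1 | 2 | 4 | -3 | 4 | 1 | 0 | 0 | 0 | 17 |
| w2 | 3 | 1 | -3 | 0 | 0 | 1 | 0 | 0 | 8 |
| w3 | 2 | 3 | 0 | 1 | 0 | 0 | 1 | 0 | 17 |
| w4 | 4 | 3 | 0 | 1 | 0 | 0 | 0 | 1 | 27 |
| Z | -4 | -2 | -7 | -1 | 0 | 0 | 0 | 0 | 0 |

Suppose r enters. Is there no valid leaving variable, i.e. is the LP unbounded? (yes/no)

yes

Every constraint-row entry in column r is ≤ 0, so increasing r is unbounded.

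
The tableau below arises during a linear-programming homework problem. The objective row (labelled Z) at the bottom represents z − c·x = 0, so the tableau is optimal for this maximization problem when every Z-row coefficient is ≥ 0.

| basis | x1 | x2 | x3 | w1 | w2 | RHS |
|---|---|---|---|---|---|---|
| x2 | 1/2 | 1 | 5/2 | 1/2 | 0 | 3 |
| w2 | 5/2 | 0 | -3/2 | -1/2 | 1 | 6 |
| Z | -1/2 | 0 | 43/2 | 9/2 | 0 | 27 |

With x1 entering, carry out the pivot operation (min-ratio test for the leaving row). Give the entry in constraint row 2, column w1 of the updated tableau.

Ratio test on column x1 — row 1: 3/(1/2) = 6; row 2: 6/(5/2) = 12/5. Minimum is 12/5 at row 2 (w2 leaves); pivot element 5/2.
Divide row 2 by 5/2; eliminate column x1 from the other rows.
In the new row 2, the w1 entry is the old entry divided by the pivot: (-1/2)/(5/2) = -1/5.

-1/5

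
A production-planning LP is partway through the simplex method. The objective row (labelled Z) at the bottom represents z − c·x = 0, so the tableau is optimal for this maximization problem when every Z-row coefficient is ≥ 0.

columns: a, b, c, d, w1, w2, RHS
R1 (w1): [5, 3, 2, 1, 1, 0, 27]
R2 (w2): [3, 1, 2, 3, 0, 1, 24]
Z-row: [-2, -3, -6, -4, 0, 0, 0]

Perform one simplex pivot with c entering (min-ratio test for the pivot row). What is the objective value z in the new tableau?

72

Ratio test on column c — row 1: 27/2 = 27/2; row 2: 24/2 = 12. Minimum is 12 at row 2 (w2 leaves); pivot element 2.
Pivot on row 2; the Z-row RHS becomes 0 − (-6)·12 = 72.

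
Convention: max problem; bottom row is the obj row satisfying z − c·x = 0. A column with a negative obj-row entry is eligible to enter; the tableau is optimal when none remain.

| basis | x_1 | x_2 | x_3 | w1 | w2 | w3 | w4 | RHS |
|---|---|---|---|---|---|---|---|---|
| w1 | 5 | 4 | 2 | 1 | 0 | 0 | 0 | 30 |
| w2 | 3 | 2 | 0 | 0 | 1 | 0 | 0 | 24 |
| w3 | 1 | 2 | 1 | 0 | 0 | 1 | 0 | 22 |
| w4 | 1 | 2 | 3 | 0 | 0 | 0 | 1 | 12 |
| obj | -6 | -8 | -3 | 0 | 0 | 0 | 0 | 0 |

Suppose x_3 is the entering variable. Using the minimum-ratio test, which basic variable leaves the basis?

w4

Column x_3 entries and ratios — w1: 30/2 = 15; w2: 0 ≤ 0, skip; w3: 22/1 = 22; w4: 12/3 = 4.
Smallest ratio is 4 in the row of w4, so w4 leaves.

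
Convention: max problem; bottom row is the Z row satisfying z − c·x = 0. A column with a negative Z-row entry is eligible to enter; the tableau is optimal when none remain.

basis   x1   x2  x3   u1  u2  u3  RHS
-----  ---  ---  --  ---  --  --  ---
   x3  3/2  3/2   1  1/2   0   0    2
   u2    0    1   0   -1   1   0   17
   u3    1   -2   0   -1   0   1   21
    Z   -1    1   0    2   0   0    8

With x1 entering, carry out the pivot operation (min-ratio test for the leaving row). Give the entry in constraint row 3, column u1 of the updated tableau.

Ratio test on column x1 — row 1: 2/(3/2) = 4/3; row 2: entry 0 ≤ 0; row 3: 21/1 = 21. Minimum is 4/3 at row 1 (x3 leaves); pivot element 3/2.
Divide row 1 by 3/2; eliminate column x1 from the other rows.
Row 3 update in column u1: -1 − 1·(1/3) = -4/3.

-4/3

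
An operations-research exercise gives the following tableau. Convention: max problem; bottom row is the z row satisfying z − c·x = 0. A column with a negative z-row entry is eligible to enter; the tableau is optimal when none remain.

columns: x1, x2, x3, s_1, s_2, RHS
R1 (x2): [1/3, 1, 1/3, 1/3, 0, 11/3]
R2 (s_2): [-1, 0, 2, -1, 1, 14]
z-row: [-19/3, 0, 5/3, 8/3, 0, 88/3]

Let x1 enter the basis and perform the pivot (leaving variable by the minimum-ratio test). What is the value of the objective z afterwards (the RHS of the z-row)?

Ratio test on column x1 — row 1: (11/3)/(1/3) = 11; row 2: entry -1 ≤ 0. Minimum is 11 at row 1 (x2 leaves); pivot element 1/3.
Pivot on row 1; the z-row RHS becomes 88/3 − (-19/3)·11 = 99.

99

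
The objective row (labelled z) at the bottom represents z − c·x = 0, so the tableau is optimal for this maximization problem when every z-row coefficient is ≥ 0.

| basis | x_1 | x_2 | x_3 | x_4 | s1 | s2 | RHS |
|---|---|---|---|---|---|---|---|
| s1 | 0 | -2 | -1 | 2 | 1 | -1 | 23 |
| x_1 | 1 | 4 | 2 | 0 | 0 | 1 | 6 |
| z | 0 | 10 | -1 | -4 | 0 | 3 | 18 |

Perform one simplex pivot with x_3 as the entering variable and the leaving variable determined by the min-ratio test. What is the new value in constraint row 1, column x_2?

Ratio test on column x_3 — row 1: entry -1 ≤ 0; row 2: 6/2 = 3. Minimum is 3 at row 2 (x_1 leaves); pivot element 2.
Divide row 2 by 2; eliminate column x_3 from the other rows.
Row 1 update in column x_2: -2 − (-1)·2 = 0.

0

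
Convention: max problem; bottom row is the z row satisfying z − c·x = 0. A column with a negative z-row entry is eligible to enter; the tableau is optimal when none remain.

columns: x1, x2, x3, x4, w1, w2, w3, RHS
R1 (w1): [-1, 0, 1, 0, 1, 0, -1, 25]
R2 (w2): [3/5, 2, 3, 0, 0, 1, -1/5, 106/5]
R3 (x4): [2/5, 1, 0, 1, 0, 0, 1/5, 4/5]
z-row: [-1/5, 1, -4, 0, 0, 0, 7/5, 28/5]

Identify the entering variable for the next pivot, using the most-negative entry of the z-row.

Negative z-row entries: x1: -1/5, x3: -4.
The most negative is -4 in column x3, so x3 enters.

x3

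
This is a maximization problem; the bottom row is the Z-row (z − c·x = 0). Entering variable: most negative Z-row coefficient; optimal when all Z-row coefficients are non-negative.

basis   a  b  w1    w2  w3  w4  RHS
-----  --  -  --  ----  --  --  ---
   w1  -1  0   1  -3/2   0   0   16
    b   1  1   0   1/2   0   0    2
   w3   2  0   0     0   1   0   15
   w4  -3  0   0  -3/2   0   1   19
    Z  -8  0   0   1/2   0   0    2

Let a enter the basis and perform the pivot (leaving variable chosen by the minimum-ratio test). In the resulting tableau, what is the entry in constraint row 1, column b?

1

Ratio test on column a — row 1: entry -1 ≤ 0; row 2: 2/1 = 2; row 3: 15/2 = 15/2; row 4: entry -3 ≤ 0. Minimum is 2 at row 2 (b leaves); pivot element 1.
Divide row 2 by 1; eliminate column a from the other rows.
Row 1 update in column b: 0 − (-1)·1 = 1.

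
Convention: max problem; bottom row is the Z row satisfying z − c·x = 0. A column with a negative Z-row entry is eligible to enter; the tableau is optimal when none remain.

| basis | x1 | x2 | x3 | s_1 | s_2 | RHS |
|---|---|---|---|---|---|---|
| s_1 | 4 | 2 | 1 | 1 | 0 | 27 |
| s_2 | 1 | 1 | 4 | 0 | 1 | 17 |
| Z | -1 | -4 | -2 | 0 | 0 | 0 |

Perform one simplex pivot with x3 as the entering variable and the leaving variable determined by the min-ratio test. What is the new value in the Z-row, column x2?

-7/2

Ratio test on column x3 — row 1: 27/1 = 27; row 2: 17/4 = 17/4. Minimum is 17/4 at row 2 (s_2 leaves); pivot element 4.
Divide row 2 by 4; eliminate column x3 from the other rows.
Z-row update in column x2: -4 − (-2)·(1/4) = -7/2.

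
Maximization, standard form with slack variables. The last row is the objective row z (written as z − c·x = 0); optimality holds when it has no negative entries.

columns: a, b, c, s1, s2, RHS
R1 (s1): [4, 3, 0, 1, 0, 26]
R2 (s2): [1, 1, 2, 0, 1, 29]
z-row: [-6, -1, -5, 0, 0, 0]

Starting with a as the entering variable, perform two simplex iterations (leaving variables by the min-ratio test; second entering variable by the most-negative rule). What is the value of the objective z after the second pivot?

Ratio test on column a — row 1: 26/4 = 13/2; row 2: 29/1 = 29. Minimum is 13/2 at row 1 (s1 leaves); pivot element 4.
Pivot on row 1; the z-row RHS becomes 0 − (-6)·(13/2) = 39.
Next entering variable (most negative z-row entry -5): c.
Ratio test on column c — row 1: entry 0 ≤ 0; row 2: (45/2)/2 = 45/4. Minimum is 45/4 at row 2 (s2 leaves); pivot element 2.
After the second pivot the z-row RHS is 39 − (-5)·(45/4) = 381/4.

381/4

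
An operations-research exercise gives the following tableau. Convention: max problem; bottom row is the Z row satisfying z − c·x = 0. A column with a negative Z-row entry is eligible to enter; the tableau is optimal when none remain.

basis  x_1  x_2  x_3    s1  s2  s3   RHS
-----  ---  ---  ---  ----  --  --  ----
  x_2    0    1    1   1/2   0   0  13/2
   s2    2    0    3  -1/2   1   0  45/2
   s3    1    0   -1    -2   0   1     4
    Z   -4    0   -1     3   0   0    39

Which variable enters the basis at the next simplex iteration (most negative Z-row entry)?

x_1

Negative Z-row entries: x_1: -4, x_3: -1.
The most negative is -4 in column x_1, so x_1 enters.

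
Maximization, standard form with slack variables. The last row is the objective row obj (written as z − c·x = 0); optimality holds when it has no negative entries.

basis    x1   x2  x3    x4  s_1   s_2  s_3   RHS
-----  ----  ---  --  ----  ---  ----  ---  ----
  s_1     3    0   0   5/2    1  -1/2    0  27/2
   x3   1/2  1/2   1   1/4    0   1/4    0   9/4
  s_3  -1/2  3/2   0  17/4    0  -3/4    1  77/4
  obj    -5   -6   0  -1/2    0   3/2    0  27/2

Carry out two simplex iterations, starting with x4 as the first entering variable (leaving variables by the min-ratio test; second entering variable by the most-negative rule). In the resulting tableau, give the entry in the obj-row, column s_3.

Ratio test on column x4 — row 1: (27/2)/(5/2) = 27/5; row 2: (9/4)/(1/4) = 9; row 3: (77/4)/(17/4) = 77/17. Minimum is 77/17 at row 3 (s_3 leaves); pivot element 17/4.
Divide row 3 by 17/4; eliminate column x4 from the other rows.
Second iteration: most negative obj-row entry is -99/17 in column x2, so x2 enters.
Ratio test on column x2 — row 1: entry -15/17 ≤ 0; row 2: (19/17)/(7/17) = 19/7; row 3: (77/17)/(6/17) = 77/6. Minimum is 19/7 at row 2 (x3 leaves); pivot element 7/17.
Divide row 2 by 7/17; eliminate column x2 from the other rows.
After both pivots, the entry at the obj-row, column s_3 is -5/7.

-5/7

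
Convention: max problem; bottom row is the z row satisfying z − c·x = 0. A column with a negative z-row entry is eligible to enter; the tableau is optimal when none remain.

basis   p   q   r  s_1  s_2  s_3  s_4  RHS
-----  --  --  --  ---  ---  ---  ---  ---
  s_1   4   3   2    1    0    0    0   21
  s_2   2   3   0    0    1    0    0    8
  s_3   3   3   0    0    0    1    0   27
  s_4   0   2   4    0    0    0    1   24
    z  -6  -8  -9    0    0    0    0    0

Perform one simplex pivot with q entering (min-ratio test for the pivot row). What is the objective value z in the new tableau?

Ratio test on column q — row 1: 21/3 = 7; row 2: 8/3 = 8/3; row 3: 27/3 = 9; row 4: 24/2 = 12. Minimum is 8/3 at row 2 (s_2 leaves); pivot element 3.
Pivot on row 2; the z-row RHS becomes 0 − (-8)·(8/3) = 64/3.

64/3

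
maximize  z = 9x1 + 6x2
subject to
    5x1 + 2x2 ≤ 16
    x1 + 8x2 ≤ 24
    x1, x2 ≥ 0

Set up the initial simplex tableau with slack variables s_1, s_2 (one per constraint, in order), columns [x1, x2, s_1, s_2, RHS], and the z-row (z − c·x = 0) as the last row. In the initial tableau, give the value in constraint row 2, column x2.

Constraint 2 has coefficient 8 on x2.

8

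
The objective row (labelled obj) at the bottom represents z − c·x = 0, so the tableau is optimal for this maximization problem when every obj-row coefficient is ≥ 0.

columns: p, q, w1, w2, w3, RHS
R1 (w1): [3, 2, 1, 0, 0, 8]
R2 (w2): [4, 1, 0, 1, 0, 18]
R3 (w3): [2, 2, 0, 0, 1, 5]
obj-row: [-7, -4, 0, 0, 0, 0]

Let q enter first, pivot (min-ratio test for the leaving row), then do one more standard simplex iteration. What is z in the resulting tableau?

Ratio test on column q — row 1: 8/2 = 4; row 2: 18/1 = 18; row 3: 5/2 = 5/2. Minimum is 5/2 at row 3 (w3 leaves); pivot element 2.
Pivot on row 3; the obj-row RHS becomes 0 − (-4)·(5/2) = 10.
Next entering variable (most negative obj-row entry -3): p.
Ratio test on column p — row 1: 3/1 = 3; row 2: (31/2)/3 = 31/6; row 3: (5/2)/1 = 5/2. Minimum is 5/2 at row 3 (q leaves); pivot element 1.
After the second pivot the obj-row RHS is 10 − (-3)·(5/2) = 35/2.

35/2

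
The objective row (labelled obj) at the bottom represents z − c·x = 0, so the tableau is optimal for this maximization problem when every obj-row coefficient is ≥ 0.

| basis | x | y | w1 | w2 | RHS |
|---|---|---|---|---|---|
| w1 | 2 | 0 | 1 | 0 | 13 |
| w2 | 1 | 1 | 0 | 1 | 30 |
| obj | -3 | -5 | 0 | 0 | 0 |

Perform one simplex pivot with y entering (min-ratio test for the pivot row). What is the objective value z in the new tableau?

150

Ratio test on column y — row 1: entry 0 ≤ 0; row 2: 30/1 = 30. Minimum is 30 at row 2 (w2 leaves); pivot element 1.
Pivot on row 2; the obj-row RHS becomes 0 − (-5)·30 = 150.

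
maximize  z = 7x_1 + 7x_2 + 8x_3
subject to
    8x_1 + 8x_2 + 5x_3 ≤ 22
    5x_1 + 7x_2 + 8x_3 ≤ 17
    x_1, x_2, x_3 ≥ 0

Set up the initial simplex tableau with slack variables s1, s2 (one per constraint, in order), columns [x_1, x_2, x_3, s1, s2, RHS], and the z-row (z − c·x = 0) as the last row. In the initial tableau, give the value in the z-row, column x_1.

The z-row carries the negated objective coefficients: the x_1 entry is -7.

-7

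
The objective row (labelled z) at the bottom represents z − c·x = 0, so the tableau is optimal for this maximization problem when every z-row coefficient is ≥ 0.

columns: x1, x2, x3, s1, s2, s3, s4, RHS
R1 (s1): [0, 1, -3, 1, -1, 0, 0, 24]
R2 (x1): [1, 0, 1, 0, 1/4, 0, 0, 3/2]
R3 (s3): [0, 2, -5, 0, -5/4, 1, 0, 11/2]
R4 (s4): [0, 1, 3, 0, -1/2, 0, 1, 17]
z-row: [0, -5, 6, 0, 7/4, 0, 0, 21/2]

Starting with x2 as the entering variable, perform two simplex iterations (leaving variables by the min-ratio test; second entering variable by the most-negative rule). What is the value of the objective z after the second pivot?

34

Ratio test on column x2 — row 1: 24/1 = 24; row 2: entry 0 ≤ 0; row 3: (11/2)/2 = 11/4; row 4: 17/1 = 17. Minimum is 11/4 at row 3 (s3 leaves); pivot element 2.
Pivot on row 3; the z-row RHS becomes 21/2 − (-5)·(11/4) = 97/4.
Next entering variable (most negative z-row entry -13/2): x3.
Ratio test on column x3 — row 1: entry -1/2 ≤ 0; row 2: (3/2)/1 = 3/2; row 3: entry -5/2 ≤ 0; row 4: (57/4)/(11/2) = 57/22. Minimum is 3/2 at row 2 (x1 leaves); pivot element 1.
After the second pivot the z-row RHS is 97/4 − (-13/2)·(3/2) = 34.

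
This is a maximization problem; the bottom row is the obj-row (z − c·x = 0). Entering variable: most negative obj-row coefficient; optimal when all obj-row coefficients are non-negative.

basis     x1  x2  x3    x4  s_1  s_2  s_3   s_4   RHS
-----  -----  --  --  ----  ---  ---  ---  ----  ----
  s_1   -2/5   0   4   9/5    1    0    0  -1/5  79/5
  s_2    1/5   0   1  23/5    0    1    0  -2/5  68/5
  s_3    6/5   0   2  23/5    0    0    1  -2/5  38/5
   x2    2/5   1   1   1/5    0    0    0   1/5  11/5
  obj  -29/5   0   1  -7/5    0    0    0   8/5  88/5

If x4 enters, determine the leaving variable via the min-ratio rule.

Column x4 entries and ratios — s_1: (79/5)/(9/5) = 79/9; s_2: (68/5)/(23/5) = 68/23; s_3: (38/5)/(23/5) = 38/23; x2: (11/5)/(1/5) = 11.
Smallest ratio is 38/23 in the row of s_3, so s_3 leaves.

s_3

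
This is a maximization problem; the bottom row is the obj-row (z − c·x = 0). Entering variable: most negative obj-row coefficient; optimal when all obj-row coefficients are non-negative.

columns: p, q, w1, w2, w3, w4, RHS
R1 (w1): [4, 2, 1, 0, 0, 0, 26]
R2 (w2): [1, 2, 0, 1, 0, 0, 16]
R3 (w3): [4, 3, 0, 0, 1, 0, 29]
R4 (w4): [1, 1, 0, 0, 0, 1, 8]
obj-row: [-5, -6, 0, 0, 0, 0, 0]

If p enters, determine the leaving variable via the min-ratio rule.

w1

Column p entries and ratios — w1: 26/4 = 13/2; w2: 16/1 = 16; w3: 29/4 = 29/4; w4: 8/1 = 8.
Smallest ratio is 13/2 in the row of w1, so w1 leaves.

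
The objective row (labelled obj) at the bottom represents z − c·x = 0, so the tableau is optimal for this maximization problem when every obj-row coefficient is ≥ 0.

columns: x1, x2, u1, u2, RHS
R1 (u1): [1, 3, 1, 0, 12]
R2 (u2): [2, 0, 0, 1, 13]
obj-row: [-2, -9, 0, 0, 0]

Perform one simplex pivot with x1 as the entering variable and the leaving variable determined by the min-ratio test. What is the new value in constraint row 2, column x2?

Ratio test on column x1 — row 1: 12/1 = 12; row 2: 13/2 = 13/2. Minimum is 13/2 at row 2 (u2 leaves); pivot element 2.
Divide row 2 by 2; eliminate column x1 from the other rows.
In the new row 2, the x2 entry is the old entry divided by the pivot: 0/2 = 0.

0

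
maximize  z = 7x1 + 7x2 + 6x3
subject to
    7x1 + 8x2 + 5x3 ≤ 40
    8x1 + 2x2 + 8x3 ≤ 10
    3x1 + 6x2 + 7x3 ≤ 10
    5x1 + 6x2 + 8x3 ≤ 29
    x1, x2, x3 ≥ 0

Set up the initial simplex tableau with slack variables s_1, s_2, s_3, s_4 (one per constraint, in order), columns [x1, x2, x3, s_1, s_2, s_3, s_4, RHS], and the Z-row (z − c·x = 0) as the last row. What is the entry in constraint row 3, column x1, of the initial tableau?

Constraint 3 has coefficient 3 on x1.

3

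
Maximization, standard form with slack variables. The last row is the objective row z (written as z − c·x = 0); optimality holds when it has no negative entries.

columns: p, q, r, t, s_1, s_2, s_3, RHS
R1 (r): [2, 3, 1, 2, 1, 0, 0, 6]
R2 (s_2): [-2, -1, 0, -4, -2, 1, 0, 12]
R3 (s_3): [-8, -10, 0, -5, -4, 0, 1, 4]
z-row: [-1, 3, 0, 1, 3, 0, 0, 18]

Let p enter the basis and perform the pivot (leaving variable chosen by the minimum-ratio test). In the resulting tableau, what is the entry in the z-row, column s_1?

7/2

Ratio test on column p — row 1: 6/2 = 3; row 2: entry -2 ≤ 0; row 3: entry -8 ≤ 0. Minimum is 3 at row 1 (r leaves); pivot element 2.
Divide row 1 by 2; eliminate column p from the other rows.
z-row update in column s_1: 3 − (-1)·(1/2) = 7/2.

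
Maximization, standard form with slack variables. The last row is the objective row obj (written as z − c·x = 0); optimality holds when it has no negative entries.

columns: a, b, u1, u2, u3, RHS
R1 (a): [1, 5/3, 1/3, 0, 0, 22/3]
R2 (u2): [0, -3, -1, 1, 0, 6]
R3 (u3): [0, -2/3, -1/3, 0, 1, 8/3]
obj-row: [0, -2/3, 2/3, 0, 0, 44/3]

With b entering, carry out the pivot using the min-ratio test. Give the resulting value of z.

Ratio test on column b — row 1: (22/3)/(5/3) = 22/5; row 2: entry -3 ≤ 0; row 3: entry -2/3 ≤ 0. Minimum is 22/5 at row 1 (a leaves); pivot element 5/3.
Pivot on row 1; the obj-row RHS becomes 44/3 − (-2/3)·(22/5) = 88/5.

88/5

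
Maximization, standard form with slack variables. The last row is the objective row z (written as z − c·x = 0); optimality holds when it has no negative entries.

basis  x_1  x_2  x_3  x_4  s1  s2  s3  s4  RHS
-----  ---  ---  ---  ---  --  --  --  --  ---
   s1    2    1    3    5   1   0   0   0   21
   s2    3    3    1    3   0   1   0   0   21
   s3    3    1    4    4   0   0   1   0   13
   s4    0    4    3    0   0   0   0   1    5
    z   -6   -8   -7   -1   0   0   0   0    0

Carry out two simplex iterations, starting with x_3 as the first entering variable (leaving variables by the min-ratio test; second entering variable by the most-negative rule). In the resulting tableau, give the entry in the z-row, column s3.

Ratio test on column x_3 — row 1: 21/3 = 7; row 2: 21/1 = 21; row 3: 13/4 = 13/4; row 4: 5/3 = 5/3. Minimum is 5/3 at row 4 (s4 leaves); pivot element 3.
Divide row 4 by 3; eliminate column x_3 from the other rows.
Second iteration: most negative z-row entry is -6 in column x_1, so x_1 enters.
Ratio test on column x_1 — row 1: 16/2 = 8; row 2: (58/3)/3 = 58/9; row 3: (19/3)/3 = 19/9; row 4: entry 0 ≤ 0. Minimum is 19/9 at row 3 (s3 leaves); pivot element 3.
Divide row 3 by 3; eliminate column x_1 from the other rows.
After both pivots, the entry at the z-row, column s3 is 2.

2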